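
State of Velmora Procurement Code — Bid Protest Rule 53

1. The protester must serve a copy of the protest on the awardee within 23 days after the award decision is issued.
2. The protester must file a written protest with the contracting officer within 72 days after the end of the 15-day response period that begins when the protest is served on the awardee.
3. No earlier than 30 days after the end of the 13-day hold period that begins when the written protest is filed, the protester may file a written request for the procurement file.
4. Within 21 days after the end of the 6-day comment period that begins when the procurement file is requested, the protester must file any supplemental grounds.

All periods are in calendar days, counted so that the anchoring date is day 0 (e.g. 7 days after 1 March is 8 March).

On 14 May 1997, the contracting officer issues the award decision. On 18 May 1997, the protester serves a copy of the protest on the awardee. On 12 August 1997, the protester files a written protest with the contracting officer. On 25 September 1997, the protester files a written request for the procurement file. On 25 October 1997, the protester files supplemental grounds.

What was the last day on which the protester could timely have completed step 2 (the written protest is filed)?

The protest is served on the awardee on 18 May 1997; the 15-day response period therefore ends 2 June 1997, and step 2 runs from that date. 72 days after 2 June 1997 is 13 August 1997.

13 August 1997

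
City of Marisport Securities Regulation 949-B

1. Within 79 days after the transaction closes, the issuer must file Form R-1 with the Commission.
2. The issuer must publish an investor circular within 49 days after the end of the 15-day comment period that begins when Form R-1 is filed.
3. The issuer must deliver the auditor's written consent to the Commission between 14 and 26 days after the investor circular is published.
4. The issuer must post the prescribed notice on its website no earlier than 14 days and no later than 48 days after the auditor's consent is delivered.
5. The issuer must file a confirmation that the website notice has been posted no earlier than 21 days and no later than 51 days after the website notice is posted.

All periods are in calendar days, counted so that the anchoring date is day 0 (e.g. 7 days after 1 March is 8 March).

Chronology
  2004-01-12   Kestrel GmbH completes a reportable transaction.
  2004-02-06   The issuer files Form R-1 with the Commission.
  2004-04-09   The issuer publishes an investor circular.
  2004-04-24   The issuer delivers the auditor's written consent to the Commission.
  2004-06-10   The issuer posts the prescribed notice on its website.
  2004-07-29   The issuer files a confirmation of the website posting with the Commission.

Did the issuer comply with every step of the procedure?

(1) due by 2004-01-12 + 79 days = 2004-03-31; completed 2004-02-06, before the deadline.
(2) due by 2004-02-21 + 49 days = 2004-04-10; completed 2004-04-09, before the deadline.
(3) the permitted window runs from 2004-04-09 + 14 = 2004-04-23 to 2004-04-09 + 26 = 2004-05-05; done 2004-04-24, which is between those dates.
(4) the permitted window runs from 2004-04-24 + 14 = 2004-05-08 to 2004-04-24 + 48 = 2004-06-11; 2004-06-10 falls inside that range.
(5) the permitted window runs from 2004-06-10 + 21 = 2004-07-01 to 2004-06-10 + 51 = 2004-07-31; done 2004-07-29 — within the window.

Yes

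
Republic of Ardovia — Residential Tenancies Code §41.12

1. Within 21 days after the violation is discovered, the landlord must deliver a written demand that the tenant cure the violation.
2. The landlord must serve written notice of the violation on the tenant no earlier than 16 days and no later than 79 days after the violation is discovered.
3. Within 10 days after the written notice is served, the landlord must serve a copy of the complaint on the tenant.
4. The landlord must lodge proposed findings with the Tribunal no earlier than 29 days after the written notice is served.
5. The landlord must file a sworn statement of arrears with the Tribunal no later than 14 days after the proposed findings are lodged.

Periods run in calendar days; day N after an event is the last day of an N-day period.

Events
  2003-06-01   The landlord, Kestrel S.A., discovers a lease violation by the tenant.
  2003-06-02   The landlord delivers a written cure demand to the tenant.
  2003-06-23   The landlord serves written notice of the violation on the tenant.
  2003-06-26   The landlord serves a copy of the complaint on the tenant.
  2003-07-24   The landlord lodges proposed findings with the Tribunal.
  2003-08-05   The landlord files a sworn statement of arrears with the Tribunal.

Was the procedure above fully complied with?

Yes

Step 1 — counting 21 days from 2003-06-01 (when the violation is discovered) gives a deadline of 2003-06-22; completed 2003-06-02, before the deadline.
Step 2 — 16 and 79 days from 2003-06-01 (when the violation is discovered) are 2003-06-17 and 2003-08-19 respectively; done 2003-06-23 — within the window.
Step 3 — counting 10 days from 2003-06-23 (when the written notice is served) gives a deadline of 2003-07-03; 2003-06-26 is within that limit.
Step 4 — must wait 29 days from 2003-06-23 (when the written notice is served), so not before 2003-07-22; 2003-07-24 is on or after that date.
Step 5 — counting 14 days from 2003-07-24 (when the proposed findings are lodged) gives a deadline of 2003-08-07; completed 2003-08-05, before the deadline.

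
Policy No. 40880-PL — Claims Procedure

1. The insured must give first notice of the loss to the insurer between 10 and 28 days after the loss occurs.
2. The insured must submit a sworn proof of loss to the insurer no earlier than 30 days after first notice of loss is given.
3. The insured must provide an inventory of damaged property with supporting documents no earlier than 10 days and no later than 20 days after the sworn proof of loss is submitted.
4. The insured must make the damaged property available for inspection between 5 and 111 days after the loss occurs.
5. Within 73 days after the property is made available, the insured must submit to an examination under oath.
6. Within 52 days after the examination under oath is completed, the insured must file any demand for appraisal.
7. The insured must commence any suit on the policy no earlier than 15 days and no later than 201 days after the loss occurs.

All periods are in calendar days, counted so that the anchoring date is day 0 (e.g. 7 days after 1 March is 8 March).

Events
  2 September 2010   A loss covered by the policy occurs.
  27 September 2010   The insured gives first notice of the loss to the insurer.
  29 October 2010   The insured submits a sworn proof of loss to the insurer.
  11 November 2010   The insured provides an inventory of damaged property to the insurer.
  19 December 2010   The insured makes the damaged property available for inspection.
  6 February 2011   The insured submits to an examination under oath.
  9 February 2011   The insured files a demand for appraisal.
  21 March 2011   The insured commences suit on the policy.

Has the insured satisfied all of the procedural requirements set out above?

(1) the permitted window runs from 2 September 2010 + 10 = 12 September 2010 to 2 September 2010 + 28 = 30 September 2010; done 27 September 2010, which is between those dates.
(2) permitted from 27 September 2010 + 30 days = 27 October 2010 onward; 29 October 2010 is on or after that date.
(3) the permitted window runs from 29 October 2010 + 10 = 8 November 2010 to 29 October 2010 + 20 = 18 November 2010; 11 November 2010 falls inside that range.
(4) the permitted window runs from 2 September 2010 + 5 = 7 September 2010 to 2 September 2010 + 111 = 22 December 2010; done 19 December 2010, which is between those dates.
(5) due by 19 December 2010 + 73 days = 2 March 2011; completed 6 February 2011, before the deadline.
(6) due by 6 February 2011 + 52 days = 30 March 2011; done 9 February 2011 — timely.
(7) the permitted window runs from 2 September 2010 + 15 = 17 September 2010 to 2 September 2010 + 201 = 22 March 2011; done 21 March 2011 — within the window.

Yes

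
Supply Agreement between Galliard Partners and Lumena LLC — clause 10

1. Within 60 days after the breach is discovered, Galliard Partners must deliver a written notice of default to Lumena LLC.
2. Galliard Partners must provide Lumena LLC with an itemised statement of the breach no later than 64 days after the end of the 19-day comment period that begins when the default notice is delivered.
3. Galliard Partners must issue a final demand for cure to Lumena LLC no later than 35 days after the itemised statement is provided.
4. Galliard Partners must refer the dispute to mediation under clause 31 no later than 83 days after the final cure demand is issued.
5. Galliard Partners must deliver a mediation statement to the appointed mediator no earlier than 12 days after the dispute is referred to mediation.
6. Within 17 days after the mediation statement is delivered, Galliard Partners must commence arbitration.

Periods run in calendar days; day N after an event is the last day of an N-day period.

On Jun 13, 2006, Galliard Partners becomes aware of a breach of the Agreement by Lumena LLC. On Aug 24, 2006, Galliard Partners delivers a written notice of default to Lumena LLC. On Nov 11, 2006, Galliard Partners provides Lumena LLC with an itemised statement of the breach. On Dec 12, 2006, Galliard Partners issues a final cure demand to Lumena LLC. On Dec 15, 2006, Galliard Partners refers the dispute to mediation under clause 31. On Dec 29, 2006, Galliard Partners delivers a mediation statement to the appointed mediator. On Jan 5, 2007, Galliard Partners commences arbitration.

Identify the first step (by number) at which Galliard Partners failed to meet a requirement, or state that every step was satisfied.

Step 1

Step 1 — counting 60 days from Jun 13, 2006 (when the breach is discovered) gives a deadline of Aug 12, 2006; done Aug 24, 2006 — 12 days late.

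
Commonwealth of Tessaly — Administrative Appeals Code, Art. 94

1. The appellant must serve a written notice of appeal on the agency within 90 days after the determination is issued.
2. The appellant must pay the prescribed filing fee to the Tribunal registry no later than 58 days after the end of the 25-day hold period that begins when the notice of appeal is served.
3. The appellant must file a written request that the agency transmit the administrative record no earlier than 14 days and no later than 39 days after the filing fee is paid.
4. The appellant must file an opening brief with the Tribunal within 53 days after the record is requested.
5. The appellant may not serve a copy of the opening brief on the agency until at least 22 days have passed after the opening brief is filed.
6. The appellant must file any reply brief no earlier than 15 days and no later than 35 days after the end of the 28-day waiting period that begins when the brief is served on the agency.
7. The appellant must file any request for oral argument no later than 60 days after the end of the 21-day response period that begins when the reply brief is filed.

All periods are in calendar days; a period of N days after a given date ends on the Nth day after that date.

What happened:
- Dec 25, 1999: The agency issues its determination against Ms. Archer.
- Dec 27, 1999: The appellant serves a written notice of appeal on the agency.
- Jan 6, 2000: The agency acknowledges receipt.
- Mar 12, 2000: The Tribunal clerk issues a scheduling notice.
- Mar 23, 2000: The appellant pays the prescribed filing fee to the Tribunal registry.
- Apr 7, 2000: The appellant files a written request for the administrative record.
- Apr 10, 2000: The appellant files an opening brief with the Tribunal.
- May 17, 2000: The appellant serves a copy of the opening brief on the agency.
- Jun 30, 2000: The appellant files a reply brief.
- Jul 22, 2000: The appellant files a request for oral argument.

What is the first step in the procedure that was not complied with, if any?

Step 2

Step 1 — counting 90 days from Dec 25, 1999 (when the determination is issued) gives a deadline of Mar 24, 2000; completed Dec 27, 1999, before the deadline.
Step 2 — counting 58 days from Jan 21, 2000 (end of the 25-day hold period, which began when the notice of appeal is served on Dec 27, 1999) gives a deadline of Mar 19, 2000; Mar 23, 2000 misses that deadline by 4 days.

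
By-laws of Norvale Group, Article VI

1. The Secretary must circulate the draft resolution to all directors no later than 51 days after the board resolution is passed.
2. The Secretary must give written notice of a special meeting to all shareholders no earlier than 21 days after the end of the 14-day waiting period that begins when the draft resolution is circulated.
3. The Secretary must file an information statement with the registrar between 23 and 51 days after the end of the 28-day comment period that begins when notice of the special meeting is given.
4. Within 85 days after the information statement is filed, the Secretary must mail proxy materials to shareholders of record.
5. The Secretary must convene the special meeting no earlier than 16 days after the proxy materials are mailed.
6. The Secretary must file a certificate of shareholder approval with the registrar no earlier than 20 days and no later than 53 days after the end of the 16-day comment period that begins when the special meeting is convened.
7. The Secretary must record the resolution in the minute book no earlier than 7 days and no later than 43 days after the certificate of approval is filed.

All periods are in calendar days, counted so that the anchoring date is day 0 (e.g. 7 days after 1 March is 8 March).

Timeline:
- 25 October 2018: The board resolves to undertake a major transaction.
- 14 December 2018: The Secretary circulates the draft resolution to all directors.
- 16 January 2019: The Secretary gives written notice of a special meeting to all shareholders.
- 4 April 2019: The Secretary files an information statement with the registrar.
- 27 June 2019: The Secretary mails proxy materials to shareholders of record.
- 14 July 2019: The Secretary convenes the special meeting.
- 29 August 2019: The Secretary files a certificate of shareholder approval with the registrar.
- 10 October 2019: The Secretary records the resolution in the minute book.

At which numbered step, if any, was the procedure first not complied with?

Step 1 — counting 51 days from 25 October 2018 (when the board resolution is passed) gives a deadline of 15 December 2018; done 14 December 2018 — timely.
Step 2 — must wait 21 days from 28 December 2018 (end of the 14-day waiting period, which began when the draft resolution is circulated on 14 December 2018), so not before 18 January 2019; done 16 January 2019 — 2 days too early.

Step 2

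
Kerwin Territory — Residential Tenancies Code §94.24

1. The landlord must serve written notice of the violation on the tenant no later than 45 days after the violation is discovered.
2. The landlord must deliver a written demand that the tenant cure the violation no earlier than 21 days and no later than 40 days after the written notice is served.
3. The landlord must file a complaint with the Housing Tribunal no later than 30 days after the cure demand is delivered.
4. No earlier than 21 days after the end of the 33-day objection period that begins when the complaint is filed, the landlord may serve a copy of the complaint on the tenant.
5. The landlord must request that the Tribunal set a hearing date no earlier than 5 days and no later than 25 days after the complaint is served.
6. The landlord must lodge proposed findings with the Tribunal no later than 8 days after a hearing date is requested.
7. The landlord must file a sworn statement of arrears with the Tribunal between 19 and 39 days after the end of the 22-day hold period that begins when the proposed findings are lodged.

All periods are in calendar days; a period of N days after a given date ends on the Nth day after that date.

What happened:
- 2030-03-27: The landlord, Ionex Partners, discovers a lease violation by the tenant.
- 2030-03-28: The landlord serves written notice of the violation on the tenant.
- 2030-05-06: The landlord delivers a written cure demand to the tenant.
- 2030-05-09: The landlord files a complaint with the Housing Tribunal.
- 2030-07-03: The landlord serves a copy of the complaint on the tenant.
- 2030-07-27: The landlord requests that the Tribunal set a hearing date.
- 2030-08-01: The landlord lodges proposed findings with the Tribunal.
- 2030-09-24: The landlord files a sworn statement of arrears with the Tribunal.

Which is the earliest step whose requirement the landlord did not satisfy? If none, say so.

(1) due by 2030-03-27 + 45 days = 2030-05-11; 2030-03-28 is within that limit.
(2) the permitted window runs from 2030-03-28 + 21 = 2030-04-18 to 2030-03-28 + 40 = 2030-05-07; 2030-05-06 falls inside that range.
(3) due by 2030-05-06 + 30 days = 2030-06-05; done 2030-05-09 — timely.
(4) permitted from 2030-06-11 + 21 days = 2030-07-02 onward; done 2030-07-03, after the minimum wait.
(5) the permitted window runs from 2030-07-03 + 5 = 2030-07-08 to 2030-07-03 + 25 = 2030-07-28; done 2030-07-27 — within the window.
(6) due by 2030-07-27 + 8 days = 2030-08-04; done 2030-08-01 — timely.
(7) the permitted window runs from 2030-08-23 + 19 = 2030-09-11 to 2030-08-23 + 39 = 2030-10-01; done 2030-09-24 — within the window.

None — every step was satisfied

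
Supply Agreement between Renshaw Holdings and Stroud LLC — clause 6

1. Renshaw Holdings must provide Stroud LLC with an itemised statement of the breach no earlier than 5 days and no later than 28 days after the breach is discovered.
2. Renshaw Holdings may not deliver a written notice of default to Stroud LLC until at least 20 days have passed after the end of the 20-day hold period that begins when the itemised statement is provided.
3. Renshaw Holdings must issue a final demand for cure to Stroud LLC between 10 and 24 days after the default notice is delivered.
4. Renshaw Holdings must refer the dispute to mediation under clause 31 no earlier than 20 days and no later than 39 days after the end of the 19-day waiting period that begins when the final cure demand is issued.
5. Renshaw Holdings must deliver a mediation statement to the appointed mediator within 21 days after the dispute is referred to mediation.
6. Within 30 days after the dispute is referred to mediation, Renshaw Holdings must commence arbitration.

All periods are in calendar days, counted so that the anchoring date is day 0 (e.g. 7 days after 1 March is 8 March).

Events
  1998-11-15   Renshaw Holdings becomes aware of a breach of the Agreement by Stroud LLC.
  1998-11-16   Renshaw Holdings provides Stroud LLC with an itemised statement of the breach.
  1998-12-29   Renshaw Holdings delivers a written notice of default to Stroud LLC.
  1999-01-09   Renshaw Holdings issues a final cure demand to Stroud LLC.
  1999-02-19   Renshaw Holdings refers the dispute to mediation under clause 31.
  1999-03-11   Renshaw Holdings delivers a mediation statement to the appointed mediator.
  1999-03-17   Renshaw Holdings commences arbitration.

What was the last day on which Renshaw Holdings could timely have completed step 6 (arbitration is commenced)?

Step 6 runs from 1999-02-19, when the dispute is referred to mediation. 30 days after 1999-02-19 is 1999-03-21.

1999-03-21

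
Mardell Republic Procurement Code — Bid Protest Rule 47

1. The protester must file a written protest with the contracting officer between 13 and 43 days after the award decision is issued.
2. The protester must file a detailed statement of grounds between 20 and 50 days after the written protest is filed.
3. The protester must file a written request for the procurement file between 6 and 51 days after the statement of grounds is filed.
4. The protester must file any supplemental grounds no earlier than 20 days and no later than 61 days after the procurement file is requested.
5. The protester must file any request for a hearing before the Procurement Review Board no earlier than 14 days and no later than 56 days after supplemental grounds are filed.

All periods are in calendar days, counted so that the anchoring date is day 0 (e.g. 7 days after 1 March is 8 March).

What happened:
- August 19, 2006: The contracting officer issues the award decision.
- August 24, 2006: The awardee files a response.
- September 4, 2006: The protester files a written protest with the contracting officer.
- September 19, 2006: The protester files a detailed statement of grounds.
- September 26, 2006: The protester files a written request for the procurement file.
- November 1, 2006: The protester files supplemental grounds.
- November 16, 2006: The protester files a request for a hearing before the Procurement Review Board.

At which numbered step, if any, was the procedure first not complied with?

Step 2

Step 1: the window is 13–43 days after August 19, 2006 (when the award decision is issued), so September 1, 2006 through October 1, 2006; done September 4, 2006, which is between those dates.
Step 2: the window is 20–50 days after September 4, 2006 (when the written protest is filed), so September 24, 2006 through October 24, 2006; done September 19, 2006 — 5 days before the window opened.
The procedure was therefore not followed at step 2.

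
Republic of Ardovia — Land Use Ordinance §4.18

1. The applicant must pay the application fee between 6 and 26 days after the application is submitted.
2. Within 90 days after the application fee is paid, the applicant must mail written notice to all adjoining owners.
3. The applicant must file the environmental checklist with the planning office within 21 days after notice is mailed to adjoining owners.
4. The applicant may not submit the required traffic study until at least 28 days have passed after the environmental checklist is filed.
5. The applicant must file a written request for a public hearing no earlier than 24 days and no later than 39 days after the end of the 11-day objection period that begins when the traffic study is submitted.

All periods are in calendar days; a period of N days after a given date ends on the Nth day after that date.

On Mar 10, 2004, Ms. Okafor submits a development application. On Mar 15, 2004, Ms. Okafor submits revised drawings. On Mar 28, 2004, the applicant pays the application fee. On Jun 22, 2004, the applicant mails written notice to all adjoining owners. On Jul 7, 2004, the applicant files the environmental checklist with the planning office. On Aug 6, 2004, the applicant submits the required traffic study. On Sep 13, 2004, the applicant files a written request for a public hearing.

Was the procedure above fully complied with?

Yes

Step 1 — 6 and 26 days from Mar 10, 2004 (when the application is submitted) are Mar 16, 2004 and Apr 5, 2004 respectively; done Mar 28, 2004 — within the window.
Step 2 — counting 90 days from Mar 28, 2004 (when the application fee is paid) gives a deadline of Jun 26, 2004; completed Jun 22, 2004, before the deadline.
Step 3 — counting 21 days from Jun 22, 2004 (when notice is mailed to adjoining owners) gives a deadline of Jul 13, 2004; Jul 7, 2004 is within that limit.
Step 4 — must wait 28 days from Jul 7, 2004 (when the environmental checklist is filed), so not before Aug 4, 2004; done Aug 6, 2004, after the minimum wait.
Step 5 — 24 and 39 days from Aug 17, 2004 (end of the 11-day objection period, which began when the traffic study is submitted on Aug 6, 2004) are Sep 10, 2004 and Sep 25, 2004 respectively; done Sep 13, 2004, which is between those dates.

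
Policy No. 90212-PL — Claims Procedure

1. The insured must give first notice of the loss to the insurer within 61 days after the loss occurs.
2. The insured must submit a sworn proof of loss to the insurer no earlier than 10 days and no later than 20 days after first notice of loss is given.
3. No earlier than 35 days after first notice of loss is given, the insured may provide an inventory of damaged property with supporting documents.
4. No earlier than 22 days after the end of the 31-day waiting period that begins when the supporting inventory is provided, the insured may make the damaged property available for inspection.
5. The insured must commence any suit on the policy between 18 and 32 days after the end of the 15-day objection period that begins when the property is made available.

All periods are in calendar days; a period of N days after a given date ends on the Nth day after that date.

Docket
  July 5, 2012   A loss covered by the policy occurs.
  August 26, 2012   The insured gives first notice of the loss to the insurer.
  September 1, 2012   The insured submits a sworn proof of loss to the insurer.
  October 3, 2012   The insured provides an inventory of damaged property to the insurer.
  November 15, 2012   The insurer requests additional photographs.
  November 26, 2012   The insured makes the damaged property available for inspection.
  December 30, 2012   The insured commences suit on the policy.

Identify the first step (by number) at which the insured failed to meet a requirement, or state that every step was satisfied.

Step 1: 61 days after July 5, 2012 (when the loss occurs) is September 4, 2012; completed August 26, 2012, before the deadline.
Step 2: the window is 10–20 days after August 26, 2012 (when first notice of loss is given), so September 5, 2012 through September 15, 2012; September 1, 2012 is 4 days too early.
No need to go further; step 2 was not satisfied.

Step 2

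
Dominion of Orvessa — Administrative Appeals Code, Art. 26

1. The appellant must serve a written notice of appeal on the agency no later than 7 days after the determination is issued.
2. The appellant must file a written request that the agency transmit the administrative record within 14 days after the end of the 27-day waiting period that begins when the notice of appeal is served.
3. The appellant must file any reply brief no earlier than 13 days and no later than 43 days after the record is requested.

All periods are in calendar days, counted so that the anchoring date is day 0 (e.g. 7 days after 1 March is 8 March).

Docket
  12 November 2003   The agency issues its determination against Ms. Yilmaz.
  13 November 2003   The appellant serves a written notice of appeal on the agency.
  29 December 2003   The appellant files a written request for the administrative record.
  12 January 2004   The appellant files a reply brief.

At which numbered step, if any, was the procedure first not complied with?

(1) due by 12 November 2003 + 7 days = 19 November 2003; 13 November 2003 is within that limit.
(2) due by 10 December 2003 + 14 days = 24 December 2003; done 29 December 2003 — 5 days late.

Step 2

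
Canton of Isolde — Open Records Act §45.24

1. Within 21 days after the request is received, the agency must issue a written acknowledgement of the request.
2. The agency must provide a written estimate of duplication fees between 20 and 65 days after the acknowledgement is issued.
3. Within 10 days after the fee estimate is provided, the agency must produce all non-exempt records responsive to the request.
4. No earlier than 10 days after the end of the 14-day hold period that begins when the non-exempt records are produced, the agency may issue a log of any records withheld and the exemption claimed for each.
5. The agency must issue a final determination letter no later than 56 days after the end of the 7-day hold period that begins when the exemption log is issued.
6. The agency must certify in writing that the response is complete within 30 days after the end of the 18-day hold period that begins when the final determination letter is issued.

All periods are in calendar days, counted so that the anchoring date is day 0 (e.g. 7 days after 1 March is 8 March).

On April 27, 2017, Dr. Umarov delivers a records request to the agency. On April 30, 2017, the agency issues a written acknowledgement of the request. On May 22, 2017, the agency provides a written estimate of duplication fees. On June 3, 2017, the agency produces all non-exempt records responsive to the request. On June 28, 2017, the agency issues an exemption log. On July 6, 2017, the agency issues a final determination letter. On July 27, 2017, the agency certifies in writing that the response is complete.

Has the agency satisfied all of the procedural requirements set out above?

(1) due by April 27, 2017 + 21 days = May 18, 2017; completed April 30, 2017, before the deadline.
(2) the permitted window runs from April 30, 2017 + 20 = May 20, 2017 to April 30, 2017 + 65 = July 4, 2017; done May 22, 2017 — within the window.
(3) due by May 22, 2017 + 10 days = June 1, 2017; not done until June 3, 2017, 2 days after the deadline.
Later steps need not be reached.

No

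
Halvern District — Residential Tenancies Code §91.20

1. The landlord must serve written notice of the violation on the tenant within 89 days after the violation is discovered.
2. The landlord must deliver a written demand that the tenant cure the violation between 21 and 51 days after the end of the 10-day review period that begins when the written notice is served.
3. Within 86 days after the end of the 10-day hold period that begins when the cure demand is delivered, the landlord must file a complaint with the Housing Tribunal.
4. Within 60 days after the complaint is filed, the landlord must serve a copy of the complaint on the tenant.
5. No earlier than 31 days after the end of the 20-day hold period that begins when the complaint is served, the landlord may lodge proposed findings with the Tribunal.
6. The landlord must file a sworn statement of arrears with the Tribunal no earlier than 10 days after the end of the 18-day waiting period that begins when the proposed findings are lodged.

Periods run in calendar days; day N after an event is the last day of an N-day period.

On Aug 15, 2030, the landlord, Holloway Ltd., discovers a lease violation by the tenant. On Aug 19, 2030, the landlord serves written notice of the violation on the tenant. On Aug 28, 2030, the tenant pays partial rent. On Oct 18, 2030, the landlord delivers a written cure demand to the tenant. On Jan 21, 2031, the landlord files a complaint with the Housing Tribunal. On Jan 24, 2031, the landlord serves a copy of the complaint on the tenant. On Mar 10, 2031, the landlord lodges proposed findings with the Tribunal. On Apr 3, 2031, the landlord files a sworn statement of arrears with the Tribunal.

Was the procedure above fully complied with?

Step 1 — counting 89 days from Aug 15, 2030 (when the violation is discovered) gives a deadline of Nov 12, 2030; Aug 19, 2030 is within that limit.
Step 2 — 21 and 51 days from Aug 29, 2030 (end of the 10-day review period, which began when the written notice is served on Aug 19, 2030) are Sep 19, 2030 and Oct 19, 2030 respectively; Oct 18, 2030 falls inside that range.
Step 3 — counting 86 days from Oct 28, 2030 (end of the 10-day hold period, which began when the cure demand is delivered on Oct 18, 2030) gives a deadline of Jan 22, 2031; completed Jan 21, 2031, before the deadline.
Step 4 — counting 60 days from Jan 21, 2031 (when the complaint is filed) gives a deadline of Mar 22, 2031; completed Jan 24, 2031, before the deadline.
Step 5 — must wait 31 days from Feb 13, 2031 (end of the 20-day hold period, which began when the complaint is served on Jan 24, 2031), so not before Mar 16, 2031; done Mar 10, 2031 — 6 days too early.

No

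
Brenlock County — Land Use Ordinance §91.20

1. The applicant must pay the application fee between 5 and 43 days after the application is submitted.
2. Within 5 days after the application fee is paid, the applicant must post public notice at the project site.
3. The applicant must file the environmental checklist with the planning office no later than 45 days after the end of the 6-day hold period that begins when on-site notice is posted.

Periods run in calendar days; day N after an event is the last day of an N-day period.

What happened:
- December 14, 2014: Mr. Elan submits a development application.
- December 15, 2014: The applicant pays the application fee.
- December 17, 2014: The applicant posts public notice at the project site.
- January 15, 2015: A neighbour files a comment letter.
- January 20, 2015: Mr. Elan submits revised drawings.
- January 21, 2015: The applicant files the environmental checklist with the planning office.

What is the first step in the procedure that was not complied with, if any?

(1) the permitted window runs from December 14, 2014 + 5 = December 19, 2014 to December 14, 2014 + 43 = January 26, 2015; December 15, 2014 is 4 days too early.
Later steps need not be reached.

Step 1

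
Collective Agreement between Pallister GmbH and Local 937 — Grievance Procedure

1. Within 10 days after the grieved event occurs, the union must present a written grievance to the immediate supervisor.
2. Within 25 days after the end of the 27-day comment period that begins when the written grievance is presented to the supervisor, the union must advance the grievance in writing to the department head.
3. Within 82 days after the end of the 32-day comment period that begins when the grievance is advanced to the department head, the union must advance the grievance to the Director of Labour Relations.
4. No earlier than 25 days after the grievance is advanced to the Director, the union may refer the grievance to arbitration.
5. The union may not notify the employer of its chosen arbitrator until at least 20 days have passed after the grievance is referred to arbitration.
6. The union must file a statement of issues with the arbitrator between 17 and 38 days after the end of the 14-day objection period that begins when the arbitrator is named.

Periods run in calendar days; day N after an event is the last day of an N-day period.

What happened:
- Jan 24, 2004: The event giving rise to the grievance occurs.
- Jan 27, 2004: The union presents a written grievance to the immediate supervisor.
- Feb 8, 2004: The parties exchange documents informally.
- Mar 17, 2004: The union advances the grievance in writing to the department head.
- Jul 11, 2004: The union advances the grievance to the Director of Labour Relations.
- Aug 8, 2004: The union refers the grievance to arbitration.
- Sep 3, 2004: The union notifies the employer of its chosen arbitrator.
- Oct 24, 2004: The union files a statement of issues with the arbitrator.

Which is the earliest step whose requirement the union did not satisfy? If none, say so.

Step 3

Step 1: 10 days after Jan 24, 2004 (when the grieved event occurs) is Feb 3, 2004; done Jan 27, 2004 — timely.
Step 2: 25 days after Feb 23, 2004 (end of the 27-day comment period, which began when the written grievance is presented to the supervisor on Jan 27, 2004) is Mar 19, 2004; done Mar 17, 2004 — timely.
Step 3: 82 days after Apr 18, 2004 (end of the 32-day comment period, which began when the grievance is advanced to the department head on Mar 17, 2004) is Jul 9, 2004; Jul 11, 2004 misses that deadline by 2 days.
The procedure was therefore not followed at step 3.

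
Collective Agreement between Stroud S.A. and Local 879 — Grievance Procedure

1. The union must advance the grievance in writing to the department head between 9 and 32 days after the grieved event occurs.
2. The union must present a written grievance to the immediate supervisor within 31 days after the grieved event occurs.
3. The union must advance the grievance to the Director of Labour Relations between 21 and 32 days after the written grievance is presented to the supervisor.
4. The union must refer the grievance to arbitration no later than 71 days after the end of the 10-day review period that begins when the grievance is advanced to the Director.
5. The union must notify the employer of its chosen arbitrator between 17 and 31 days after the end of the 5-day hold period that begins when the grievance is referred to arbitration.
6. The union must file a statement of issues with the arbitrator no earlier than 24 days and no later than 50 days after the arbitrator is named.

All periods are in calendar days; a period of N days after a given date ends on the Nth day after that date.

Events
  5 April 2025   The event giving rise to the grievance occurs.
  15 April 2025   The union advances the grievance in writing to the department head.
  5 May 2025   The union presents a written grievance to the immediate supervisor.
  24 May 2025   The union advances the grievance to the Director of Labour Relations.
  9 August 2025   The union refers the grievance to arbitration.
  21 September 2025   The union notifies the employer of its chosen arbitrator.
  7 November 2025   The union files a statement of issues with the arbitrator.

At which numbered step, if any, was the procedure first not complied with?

Step 1: the window is 9–32 days after 5 April 2025 (when the grieved event occurs), so 14 April 2025 through 7 May 2025; 15 April 2025 falls inside that range.
Step 2: 31 days after 5 April 2025 (when the grieved event occurs) is 6 May 2025; done 5 May 2025 — timely.
Step 3: the window is 21–32 days after 5 May 2025 (when the written grievance is presented to the supervisor), so 26 May 2025 through 6 June 2025; done 24 May 2025 — 2 days before the window opened.

Step 3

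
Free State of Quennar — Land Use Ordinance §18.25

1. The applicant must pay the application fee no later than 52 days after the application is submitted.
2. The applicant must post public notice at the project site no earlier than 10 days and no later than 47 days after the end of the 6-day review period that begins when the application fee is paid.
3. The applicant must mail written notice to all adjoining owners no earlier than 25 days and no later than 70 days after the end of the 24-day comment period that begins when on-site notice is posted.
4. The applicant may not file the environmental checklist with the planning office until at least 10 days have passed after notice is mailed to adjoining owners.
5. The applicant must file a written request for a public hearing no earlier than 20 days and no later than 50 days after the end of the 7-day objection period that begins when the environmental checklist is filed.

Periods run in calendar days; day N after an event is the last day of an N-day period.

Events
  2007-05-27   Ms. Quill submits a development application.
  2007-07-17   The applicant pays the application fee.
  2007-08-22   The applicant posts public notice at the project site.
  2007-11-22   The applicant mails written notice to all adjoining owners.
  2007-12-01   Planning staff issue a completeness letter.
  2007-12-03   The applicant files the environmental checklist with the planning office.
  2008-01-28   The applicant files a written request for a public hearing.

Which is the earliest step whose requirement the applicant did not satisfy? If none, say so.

(1) due by 2007-05-27 + 52 days = 2007-07-18; completed 2007-07-17, before the deadline.
(2) the permitted window runs from 2007-07-23 + 10 = 2007-08-02 to 2007-07-23 + 47 = 2007-09-08; done 2007-08-22, which is between those dates.
(3) the permitted window runs from 2007-09-15 + 25 = 2007-10-10 to 2007-09-15 + 70 = 2007-11-24; done 2007-11-22 — within the window.
(4) permitted from 2007-11-22 + 10 days = 2007-12-02 onward; done 2007-12-03, after the minimum wait.
(5) the permitted window runs from 2007-12-10 + 20 = 2007-12-30 to 2007-12-10 + 50 = 2008-01-29; done 2008-01-28 — within the window.

None — every step was satisfied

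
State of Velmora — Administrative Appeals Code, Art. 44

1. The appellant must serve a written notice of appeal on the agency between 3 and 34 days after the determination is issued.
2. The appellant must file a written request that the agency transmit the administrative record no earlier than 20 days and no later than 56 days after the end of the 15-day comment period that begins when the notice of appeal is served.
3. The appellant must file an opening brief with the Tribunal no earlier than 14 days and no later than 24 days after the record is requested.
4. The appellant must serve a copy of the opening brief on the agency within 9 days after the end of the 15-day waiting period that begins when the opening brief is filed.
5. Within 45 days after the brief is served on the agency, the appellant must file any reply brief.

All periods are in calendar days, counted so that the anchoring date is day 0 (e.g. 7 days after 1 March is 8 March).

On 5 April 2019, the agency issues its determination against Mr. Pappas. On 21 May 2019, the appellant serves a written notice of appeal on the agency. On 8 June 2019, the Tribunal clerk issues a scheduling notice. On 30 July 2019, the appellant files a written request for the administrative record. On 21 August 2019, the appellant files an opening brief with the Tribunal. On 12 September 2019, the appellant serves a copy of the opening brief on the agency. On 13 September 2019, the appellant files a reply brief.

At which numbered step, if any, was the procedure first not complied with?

Step 1

Step 1 — 3 and 34 days from 5 April 2019 (when the determination is issued) are 8 April 2019 and 9 May 2019 respectively; 21 May 2019 is 12 days past the end of the window.
The procedure was therefore not followed at step 1.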